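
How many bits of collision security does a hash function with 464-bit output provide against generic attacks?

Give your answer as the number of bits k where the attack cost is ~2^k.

Step 1: The hash has a 464-bit output.
Step 2: Collision resistance means it should be infeasible to find any x != y with h(x) = h(y).
By the birthday bound, a generic collision search succeeds after about sqrt(2^464) = 2^(464/2) = 2^232 evaluations.
Step 3: Security level = 232 bits.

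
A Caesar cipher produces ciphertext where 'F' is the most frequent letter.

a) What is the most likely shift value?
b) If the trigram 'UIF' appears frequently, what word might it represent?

Step 1: In English, 'E' is the most frequent letter (12.7%).
Step 2: The most frequent ciphertext letter is 'F' (position 5).
Step 3: Shift = (5 - 4) mod 26 = 1.
Step 4: Decrypt 'UIF' by shifting back 1:
  U -> T
  I -> H
  F -> E
Step 5: 'UIF' decrypts to 'THE'.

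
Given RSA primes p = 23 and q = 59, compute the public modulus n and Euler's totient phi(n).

Step 1: n = p * q = 23 * 59 = 1357.
Step 2: phi(n) = (p-1)(q-1) = 22 * 58 = 1276.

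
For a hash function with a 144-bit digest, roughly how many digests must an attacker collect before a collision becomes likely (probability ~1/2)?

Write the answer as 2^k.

Step 1: The birthday paradox gives collision probability ~50% after sqrt(2^n) = 2^(n/2) hashes.
Step 2: For 144-bit output: 2^(144/2) = 2^72.
Step 3: Approximately 2^72 hash computations needed.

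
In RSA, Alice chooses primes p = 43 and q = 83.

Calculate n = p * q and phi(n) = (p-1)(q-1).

Step 1: n = p * q = 43 * 83 = 3569.
Step 2: phi(n) = (p-1)(q-1) = 42 * 82 = 3444.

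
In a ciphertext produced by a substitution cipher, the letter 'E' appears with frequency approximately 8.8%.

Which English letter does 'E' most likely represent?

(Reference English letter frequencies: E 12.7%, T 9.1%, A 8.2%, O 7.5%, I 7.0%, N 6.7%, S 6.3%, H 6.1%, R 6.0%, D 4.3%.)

Step 1: The observed frequency is 8.8%.
Step 2: Compare with English frequencies:
  E: 12.7% (difference: 3.9%)
  T: 9.1% (difference: 0.3%) <-- closest
  A: 8.2% (difference: 0.6%)
  O: 7.5% (difference: 1.3%)
  I: 7.0% (difference: 1.8%)
  N: 6.7% (difference: 2.1%)
  S: 6.3% (difference: 2.5%)
  H: 6.1% (difference: 2.7%)
  R: 6.0% (difference: 2.8%)
  D: 4.3% (difference: 4.5%)
Step 3: 'E' most likely represents 'T' (frequency 9.1%).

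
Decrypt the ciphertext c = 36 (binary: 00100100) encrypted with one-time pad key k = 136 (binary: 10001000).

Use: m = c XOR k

Step 1: XOR ciphertext with key:
  Ciphertext: 00100100
  Key:        10001000
  XOR:        10101100
Step 2: Plaintext = 10101100 = 172 in decimal.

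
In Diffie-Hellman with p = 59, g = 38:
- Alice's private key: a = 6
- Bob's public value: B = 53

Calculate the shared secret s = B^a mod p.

Step 1: s = B^a mod p = 53^6 mod 59.
  53^1 mod 59 = 53
  53^2 mod 59 = (53 * 53) mod 59 = 36
  53^3 mod 59 = (36 * 53) mod 59 = 20
  53^4 mod 59 = (20 * 53) mod 59 = 57
  53^5 mod 59 = (57 * 53) mod 59 = 12
  53^6 mod 59 = (12 * 53) mod 59 = 46
Result: shared secret = 46.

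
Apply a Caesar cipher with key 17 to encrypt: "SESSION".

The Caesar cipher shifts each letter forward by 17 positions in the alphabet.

Step 1: For each letter, shift forward by 17 positions (mod 26).
  S (position 18) -> position (18+17) mod 26 = 9 -> J
  E (position 4) -> position (4+17) mod 26 = 21 -> V
  S (position 18) -> position (18+17) mod 26 = 9 -> J
  S (position 18) -> position (18+17) mod 26 = 9 -> J
  I (position 8) -> position (8+17) mod 26 = 25 -> Z
  O (position 14) -> position (14+17) mod 26 = 5 -> F
  N (position 13) -> position (13+17) mod 26 = 4 -> E
Result: JVJJZFE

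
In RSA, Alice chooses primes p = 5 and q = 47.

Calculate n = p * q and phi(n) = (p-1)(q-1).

Step 1: n = p * q = 5 * 47 = 235.
Step 2: phi(n) = (p-1)(q-1) = 4 * 46 = 184.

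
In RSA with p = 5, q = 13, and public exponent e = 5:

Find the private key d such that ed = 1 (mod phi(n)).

Step 1: n = 5 * 13 = 65.
Step 2: phi(n) = 4 * 12 = 48.
Step 3: Find d such that 5 * d = 1 (mod 48).
Step 4: d = 5^(-1) mod 48 = 29.
Verification: 5 * 29 = 145 = 3 * 48 + 1.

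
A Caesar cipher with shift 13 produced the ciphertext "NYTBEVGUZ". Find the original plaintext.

Step 1: Reverse the shift by subtracting 13 from each letter position.
  N (position 13) -> position (13-13) mod 26 = 0 -> A
  Y (position 24) -> position (24-13) mod 26 = 11 -> L
  T (position 19) -> position (19-13) mod 26 = 6 -> G
  B (position 1) -> position (1-13) mod 26 = 14 -> O
  E (position 4) -> position (4-13) mod 26 = 17 -> R
  V (position 21) -> position (21-13) mod 26 = 8 -> I
  G (position 6) -> position (6-13) mod 26 = 19 -> T
  U (position 20) -> position (20-13) mod 26 = 7 -> H
  Z (position 25) -> position (25-13) mod 26 = 12 -> M
Decrypted message: ALGORITHM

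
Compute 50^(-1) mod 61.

Step 1: We need x such that 50 * x = 1 (mod 61).
Step 2: Using the extended Euclidean algorithm or trial:
  50 * 11 = 550 = 9 * 61 + 1.
Step 3: Since 550 mod 61 = 1, the inverse is x = 11.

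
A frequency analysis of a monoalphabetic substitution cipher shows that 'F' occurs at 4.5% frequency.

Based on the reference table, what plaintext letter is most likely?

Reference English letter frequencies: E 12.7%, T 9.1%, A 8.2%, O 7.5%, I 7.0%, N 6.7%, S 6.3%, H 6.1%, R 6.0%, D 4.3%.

Step 1: The observed frequency is 4.5%.
Step 2: Compare with English frequencies:
  E: 12.7% (difference: 8.2%)
  T: 9.1% (difference: 4.6%)
  A: 8.2% (difference: 3.7%)
  O: 7.5% (difference: 3.0%)
  I: 7.0% (difference: 2.5%)
  N: 6.7% (difference: 2.2%)
  S: 6.3% (difference: 1.8%)
  H: 6.1% (difference: 1.6%)
  R: 6.0% (difference: 1.5%)
  D: 4.3% (difference: 0.2%) <-- closest
Step 3: 'F' most likely represents 'D' (frequency 4.3%).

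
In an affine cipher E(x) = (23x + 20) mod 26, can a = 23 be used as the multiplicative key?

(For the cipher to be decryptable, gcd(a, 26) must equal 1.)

Step 1: Compute gcd(23, 26).
Step 2: gcd(23, 26) = 1.
Since gcd = 1, 23 is coprime with 26, so it is a valid key.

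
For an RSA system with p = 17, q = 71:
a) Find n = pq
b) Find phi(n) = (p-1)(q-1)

Step 1: n = p * q = 17 * 71 = 1207.
Step 2: phi(n) = (p-1)(q-1) = 16 * 70 = 1120.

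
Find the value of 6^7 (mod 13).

Step 1: Compute 6^7 mod 13 step by step, reducing modulo 13 at each step.
  6^1 mod 13 = 6
  6^2 mod 13 = (6 * 6) mod 13 = 10
  6^3 mod 13 = (10 * 6) mod 13 = 8
  6^4 mod 13 = (8 * 6) mod 13 = 9
  6^5 mod 13 = (9 * 6) mod 13 = 2
  6^6 mod 13 = (2 * 6) mod 13 = 12
  6^7 mod 13 = (12 * 6) mod 13 = 7
Step 2: Result = 7.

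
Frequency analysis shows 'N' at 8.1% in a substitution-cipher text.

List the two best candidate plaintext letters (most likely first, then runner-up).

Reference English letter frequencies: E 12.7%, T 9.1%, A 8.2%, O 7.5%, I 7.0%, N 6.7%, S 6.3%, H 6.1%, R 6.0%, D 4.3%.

Step 1: Observed frequency of 'N' is 8.1%.
Step 2: Compute distances to each reference frequency and sort:
  A (8.2%): difference = 0.1% <-- BEST
  O (7.5%): difference = 0.6% <-- RUNNER-UP
  T (9.1%): difference = 1.0%
  I (7.0%): difference = 1.1%
  N (6.7%): difference = 1.4%
Step 3: Most likely is 'A' (8.2%, diff 0.1%); second most likely is 'O' (7.5%, diff 0.6%).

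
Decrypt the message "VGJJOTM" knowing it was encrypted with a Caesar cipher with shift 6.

Step 1: Reverse the shift by subtracting 6 from each letter position.
  V (position 21) -> position (21-6) mod 26 = 15 -> P
  G (position 6) -> position (6-6) mod 26 = 0 -> A
  J (position 9) -> position (9-6) mod 26 = 3 -> D
  J (position 9) -> position (9-6) mod 26 = 3 -> D
  O (position 14) -> position (14-6) mod 26 = 8 -> I
  T (position 19) -> position (19-6) mod 26 = 13 -> N
  M (position 12) -> position (12-6) mod 26 = 6 -> G
Decrypted message: PADDING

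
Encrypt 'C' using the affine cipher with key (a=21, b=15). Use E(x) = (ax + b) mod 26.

Step 1: Convert 'C' to number: x = 2.
Step 2: E(2) = (21 * 2 + 15) mod 26 = 57 mod 26 = 5.
Step 3: Convert 5 back to letter: F.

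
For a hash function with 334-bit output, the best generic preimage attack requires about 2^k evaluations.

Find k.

Step 1: The hash has a 334-bit output.
Step 2: Preimage resistance means: given a digest h(x), it should be infeasible to find any input that hashes to it.
With a 334-bit output there are 2^334 possible digests, so a generic brute-force preimage search costs about 2^334 evaluations.
Step 3: Security level = 334 bits.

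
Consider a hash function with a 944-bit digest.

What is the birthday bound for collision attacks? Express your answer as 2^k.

Step 1: The birthday paradox gives collision probability ~50% after sqrt(2^n) = 2^(n/2) hashes.
Step 2: For 944-bit output: 2^(944/2) = 2^472.
Step 3: Approximately 2^472 hash computations needed.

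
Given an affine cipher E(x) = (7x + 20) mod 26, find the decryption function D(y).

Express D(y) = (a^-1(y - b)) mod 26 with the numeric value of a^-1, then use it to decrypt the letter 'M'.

Step 1: Find a^-1, the modular inverse of 7 mod 26.
Step 2: We need 7 * a^-1 = 1 (mod 26).
Step 3: 7 * 15 = 105 = 4 * 26 + 1, so a^-1 = 15.
Step 4: D(y) = 15(y - 20) mod 26.
Step 5: Apply to 'M' (y = 12): D(12) = 15 * (12 - 20) mod 26 = 15 * -8 mod 26 = 10 -> 'K'.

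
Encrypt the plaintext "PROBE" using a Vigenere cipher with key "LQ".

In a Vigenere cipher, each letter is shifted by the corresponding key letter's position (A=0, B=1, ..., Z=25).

Step 1: Repeat key to match plaintext length:
  Plaintext: PROBE
  Key:       LQLQL
Step 2: Encrypt each letter:
  P(15) + L(11) = (15+11) mod 26 = 0 = A
  R(17) + Q(16) = (17+16) mod 26 = 7 = H
  O(14) + L(11) = (14+11) mod 26 = 25 = Z
  B(1) + Q(16) = (1+16) mod 26 = 17 = R
  E(4) + L(11) = (4+11) mod 26 = 15 = P
Ciphertext: AHZRP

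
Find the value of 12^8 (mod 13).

Step 1: Compute 12^8 mod 13 step by step, reducing modulo 13 at each step.
  12^1 mod 13 = 12
  12^2 mod 13 = (12 * 12) mod 13 = 1
  12^3 mod 13 = (1 * 12) mod 13 = 12
  12^4 mod 13 = (12 * 12) mod 13 = 1
  12^5 mod 13 = (1 * 12) mod 13 = 12
  12^6 mod 13 = (12 * 12) mod 13 = 1
  12^7 mod 13 = (1 * 12) mod 13 = 12
  12^8 mod 13 = (12 * 12) mod 13 = 1
Step 2: Result = 1.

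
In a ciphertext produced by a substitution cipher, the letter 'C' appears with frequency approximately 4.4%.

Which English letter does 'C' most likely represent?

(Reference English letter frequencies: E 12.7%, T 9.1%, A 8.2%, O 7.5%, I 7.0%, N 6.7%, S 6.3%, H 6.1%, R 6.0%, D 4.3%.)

Step 1: The observed frequency is 4.4%.
Step 2: Compare with English frequencies:
  E: 12.7% (difference: 8.3%)
  T: 9.1% (difference: 4.7%)
  A: 8.2% (difference: 3.8%)
  O: 7.5% (difference: 3.1%)
  I: 7.0% (difference: 2.6%)
  N: 6.7% (difference: 2.3%)
  S: 6.3% (difference: 1.9%)
  H: 6.1% (difference: 1.7%)
  R: 6.0% (difference: 1.6%)
  D: 4.3% (difference: 0.1%) <-- closest
Step 3: 'C' most likely represents 'D' (frequency 4.3%).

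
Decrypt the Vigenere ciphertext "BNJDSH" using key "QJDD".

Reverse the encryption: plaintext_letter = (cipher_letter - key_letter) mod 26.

Step 1: Extend key: QJDDQJ
Step 2: Decrypt each letter (c - k) mod 26:
  B(1) - Q(16) = (1-16) mod 26 = 11 = L
  N(13) - J(9) = (13-9) mod 26 = 4 = E
  J(9) - D(3) = (9-3) mod 26 = 6 = G
  D(3) - D(3) = (3-3) mod 26 = 0 = A
  S(18) - Q(16) = (18-16) mod 26 = 2 = C
  H(7) - J(9) = (7-9) mod 26 = 24 = Y
Plaintext: LEGACY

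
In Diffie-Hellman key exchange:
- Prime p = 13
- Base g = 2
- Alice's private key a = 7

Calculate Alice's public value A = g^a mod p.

Step 1: A = g^a mod p = 2^7 mod 13.
  2^1 mod 13 = 2
  2^2 mod 13 = (2 * 2) mod 13 = 4
  2^3 mod 13 = (4 * 2) mod 13 = 8
  2^4 mod 13 = (8 * 2) mod 13 = 3
  2^5 mod 13 = (3 * 2) mod 13 = 6
  2^6 mod 13 = (6 * 2) mod 13 = 12
  2^7 mod 13 = (12 * 2) mod 13 = 11
Result: A = 11.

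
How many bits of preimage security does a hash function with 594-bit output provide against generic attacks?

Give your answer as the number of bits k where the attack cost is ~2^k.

Step 1: The hash has a 594-bit output.
Step 2: Preimage resistance means: given a digest h(x), it should be infeasible to find any input that hashes to it.
With a 594-bit output there are 2^594 possible digests, so a generic brute-force preimage search costs about 2^594 evaluations.
Step 3: Security level = 594 bits.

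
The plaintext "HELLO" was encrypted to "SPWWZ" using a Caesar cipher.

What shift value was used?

Step 1: Compare first letters: H (position 7) -> S (position 18).
Step 2: Shift = (18 - 7) mod 26 = 11.
The shift value is 11.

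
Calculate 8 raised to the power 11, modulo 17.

Step 1: Compute 8^11 mod 17 step by step, reducing modulo 17 at each step.
  8^1 mod 17 = 8
  8^2 mod 17 = (8 * 8) mod 17 = 13
  8^3 mod 17 = (13 * 8) mod 17 = 2
  8^4 mod 17 = (2 * 8) mod 17 = 16
  8^5 mod 17 = (16 * 8) mod 17 = 9
  8^6 mod 17 = (9 * 8) mod 17 = 4
  8^7 mod 17 = (4 * 8) mod 17 = 15
  8^8 mod 17 = (15 * 8) mod 17 = 1
  8^9 mod 17 = (1 * 8) mod 17 = 8
  8^10 mod 17 = (8 * 8) mod 17 = 13
  8^11 mod 17 = (13 * 8) mod 17 = 2
Step 2: Result = 2.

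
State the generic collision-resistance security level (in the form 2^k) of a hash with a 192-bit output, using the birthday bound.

Step 1: The birthday paradox gives collision probability ~50% after sqrt(2^n) = 2^(n/2) hashes.
Step 2: For 192-bit output: 2^(192/2) = 2^96.
Step 3: Approximately 2^96 hash computations needed.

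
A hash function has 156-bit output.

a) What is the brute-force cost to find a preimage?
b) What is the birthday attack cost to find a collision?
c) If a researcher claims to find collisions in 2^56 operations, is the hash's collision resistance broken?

Step 1: Preimage resistance requires brute-force of 2^156 operations.
Step 2: Collision resistance (birthday bound) = 2^(156/2) = 2^78.
Step 3: The claimed attack costs 2^56 operations.
Step 4: Since 2^56 < 2^78, the claimed attack beats the generic birthday bound, so collision resistance is broken.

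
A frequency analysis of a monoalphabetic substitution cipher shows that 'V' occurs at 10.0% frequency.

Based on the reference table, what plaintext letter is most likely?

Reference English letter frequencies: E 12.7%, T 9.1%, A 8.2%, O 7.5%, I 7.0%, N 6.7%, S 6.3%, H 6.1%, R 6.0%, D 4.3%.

Step 1: The observed frequency is 10.0%.
Step 2: Compare with English frequencies:
  E: 12.7% (difference: 2.7%)
  T: 9.1% (difference: 0.9%) <-- closest
  A: 8.2% (difference: 1.8%)
  O: 7.5% (difference: 2.5%)
  I: 7.0% (difference: 3.0%)
  N: 6.7% (difference: 3.3%)
  S: 6.3% (difference: 3.7%)
  H: 6.1% (difference: 3.9%)
  R: 6.0% (difference: 4.0%)
  D: 4.3% (difference: 5.7%)
Step 3: 'V' most likely represents 'T' (frequency 9.1%).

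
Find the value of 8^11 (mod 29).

Step 1: Compute 8^11 mod 29 step by step, reducing modulo 29 at each step.
  8^1 mod 29 = 8
  8^2 mod 29 = (8 * 8) mod 29 = 6
  8^3 mod 29 = (6 * 8) mod 29 = 19
  8^4 mod 29 = (19 * 8) mod 29 = 7
  8^5 mod 29 = (7 * 8) mod 29 = 27
  8^6 mod 29 = (27 * 8) mod 29 = 13
  8^7 mod 29 = (13 * 8) mod 29 = 17
  8^8 mod 29 = (17 * 8) mod 29 = 20
  8^9 mod 29 = (20 * 8) mod 29 = 15
  8^10 mod 29 = (15 * 8) mod 29 = 4
  8^11 mod 29 = (4 * 8) mod 29 = 3
Step 2: Result = 3.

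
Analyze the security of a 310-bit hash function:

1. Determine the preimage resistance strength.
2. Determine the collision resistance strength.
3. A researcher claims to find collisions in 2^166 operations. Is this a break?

Step 1: Preimage resistance requires brute-force of 2^310 operations.
Step 2: Collision resistance (birthday bound) = 2^(310/2) = 2^155.
Step 3: The claimed attack costs 2^166 operations.
Step 4: Since 2^166 >= 2^155, the claimed attack is no faster than the generic birthday attack, so this does not break collision resistance.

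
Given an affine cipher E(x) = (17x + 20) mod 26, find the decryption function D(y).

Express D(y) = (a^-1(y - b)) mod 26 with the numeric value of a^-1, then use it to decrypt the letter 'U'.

Step 1: Find a^-1, the modular inverse of 17 mod 26.
Step 2: We need 17 * a^-1 = 1 (mod 26).
Step 3: 17 * 23 = 391 = 15 * 26 + 1, so a^-1 = 23.
Step 4: D(y) = 23(y - 20) mod 26.
Step 5: Apply to 'U' (y = 20): D(20) = 23 * (20 - 20) mod 26 = 23 * 0 mod 26 = 0 -> 'A'.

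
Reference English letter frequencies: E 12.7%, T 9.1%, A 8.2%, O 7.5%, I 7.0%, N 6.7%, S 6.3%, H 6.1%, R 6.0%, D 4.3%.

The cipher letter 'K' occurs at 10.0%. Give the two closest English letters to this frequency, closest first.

Step 1: Observed frequency of 'K' is 10.0%.
Step 2: Compute distances to each reference frequency and sort:
  T (9.1%): difference = 0.9% <-- BEST
  A (8.2%): difference = 1.8% <-- RUNNER-UP
  O (7.5%): difference = 2.5%
  E (12.7%): difference = 2.7%
  I (7.0%): difference = 3.0%
Step 3: Most likely is 'T' (9.1%, diff 0.9%); second most likely is 'A' (8.2%, diff 1.8%).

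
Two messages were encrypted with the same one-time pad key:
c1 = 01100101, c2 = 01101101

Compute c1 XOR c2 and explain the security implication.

Step 1: c1 XOR c2 = (m1 XOR k) XOR (m2 XOR k).
Step 2: By XOR associativity/commutativity: = m1 XOR m2 XOR k XOR k = m1 XOR m2.
Step 3: 01100101 XOR 01101101 = 00001000 = 8.
Step 4: The key cancels out! An attacker learns m1 XOR m2 = 8, revealing the relationship between plaintexts.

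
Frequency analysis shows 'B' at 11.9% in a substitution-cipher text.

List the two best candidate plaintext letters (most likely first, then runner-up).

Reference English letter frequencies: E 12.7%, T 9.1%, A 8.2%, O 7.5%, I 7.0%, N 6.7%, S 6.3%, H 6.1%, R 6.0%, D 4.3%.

Step 1: Observed frequency of 'B' is 11.9%.
Step 2: Compute distances to each reference frequency and sort:
  E (12.7%): difference = 0.8% <-- BEST
  T (9.1%): difference = 2.8% <-- RUNNER-UP
  A (8.2%): difference = 3.7%
  O (7.5%): difference = 4.4%
  I (7.0%): difference = 4.9%
Step 3: Most likely is 'E' (12.7%, diff 0.8%); second most likely is 'T' (9.1%, diff 2.8%).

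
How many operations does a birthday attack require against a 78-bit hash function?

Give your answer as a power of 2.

Step 1: The birthday paradox gives collision probability ~50% after sqrt(2^n) = 2^(n/2) hashes.
Step 2: For 78-bit output: 2^(78/2) = 2^39.
Step 3: Approximately 2^39 hash computations needed.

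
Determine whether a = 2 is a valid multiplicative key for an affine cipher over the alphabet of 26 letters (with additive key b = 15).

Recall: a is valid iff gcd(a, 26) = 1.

Step 1: Compute gcd(2, 26).
Step 2: gcd(2, 26) = 2.
Since gcd = 2 != 1, 2 shares a common factor with 26, so it cannot be used.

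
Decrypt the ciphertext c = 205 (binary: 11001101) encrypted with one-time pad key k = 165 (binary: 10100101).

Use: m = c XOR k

Step 1: XOR ciphertext with key:
  Ciphertext: 11001101
  Key:        10100101
  XOR:        01101000
Step 2: Plaintext = 01101000 = 104 in decimal.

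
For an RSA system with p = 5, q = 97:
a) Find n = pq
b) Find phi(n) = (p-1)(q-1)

Step 1: n = p * q = 5 * 97 = 485.
Step 2: phi(n) = (p-1)(q-1) = 4 * 96 = 384.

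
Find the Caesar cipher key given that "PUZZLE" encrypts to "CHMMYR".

Step 1: Compare first letters: P (position 15) -> C (position 2).
Step 2: Shift = (2 - 15) mod 26 = 13.
The shift value is 13.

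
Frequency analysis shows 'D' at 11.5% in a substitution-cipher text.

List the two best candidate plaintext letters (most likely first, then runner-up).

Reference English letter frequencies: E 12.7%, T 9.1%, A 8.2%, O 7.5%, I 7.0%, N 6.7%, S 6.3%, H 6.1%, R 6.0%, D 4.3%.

Step 1: Observed frequency of 'D' is 11.5%.
Step 2: Compute distances to each reference frequency and sort:
  E (12.7%): difference = 1.2% <-- BEST
  T (9.1%): difference = 2.4% <-- RUNNER-UP
  A (8.2%): difference = 3.3%
  O (7.5%): difference = 4.0%
  I (7.0%): difference = 4.5%
Step 3: Most likely is 'E' (12.7%, diff 1.2%); second most likely is 'T' (9.1%, diff 2.4%).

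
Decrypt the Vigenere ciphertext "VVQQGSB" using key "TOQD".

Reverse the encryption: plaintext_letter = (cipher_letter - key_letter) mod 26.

Step 1: Extend key: TOQDTOQ
Step 2: Decrypt each letter (c - k) mod 26:
  V(21) - T(19) = (21-19) mod 26 = 2 = C
  V(21) - O(14) = (21-14) mod 26 = 7 = H
  Q(16) - Q(16) = (16-16) mod 26 = 0 = A
  Q(16) - D(3) = (16-3) mod 26 = 13 = N
  G(6) - T(19) = (6-19) mod 26 = 13 = N
  S(18) - O(14) = (18-14) mod 26 = 4 = E
  B(1) - Q(16) = (1-16) mod 26 = 11 = L
Plaintext: CHANNEL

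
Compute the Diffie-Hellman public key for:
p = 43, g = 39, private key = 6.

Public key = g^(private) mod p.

Step 1: A = g^a mod p = 39^6 mod 43.
  39^1 mod 43 = 39
  39^2 mod 43 = (39 * 39) mod 43 = 16
  39^3 mod 43 = (16 * 39) mod 43 = 22
  39^4 mod 43 = (22 * 39) mod 43 = 41
  39^5 mod 43 = (41 * 39) mod 43 = 8
  39^6 mod 43 = (8 * 39) mod 43 = 11
Result: A = 11.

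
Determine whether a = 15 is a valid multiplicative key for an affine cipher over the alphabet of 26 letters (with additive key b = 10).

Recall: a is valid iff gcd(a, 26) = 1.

Step 1: Compute gcd(15, 26).
Step 2: gcd(15, 26) = 1.
Since gcd = 1, 15 is coprime with 26, so it is a valid key.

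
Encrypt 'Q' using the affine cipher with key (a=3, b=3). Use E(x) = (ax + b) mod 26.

Step 1: Convert 'Q' to number: x = 16.
Step 2: E(16) = (3 * 16 + 3) mod 26 = 51 mod 26 = 25.
Step 3: Convert 25 back to letter: Z.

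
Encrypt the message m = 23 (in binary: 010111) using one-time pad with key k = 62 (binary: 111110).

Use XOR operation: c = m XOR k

Step 1: Write out the XOR operation bit by bit:
  Message: 010111
  Key:     111110
  XOR:     101001
Step 2: Convert to decimal: 101001 = 41.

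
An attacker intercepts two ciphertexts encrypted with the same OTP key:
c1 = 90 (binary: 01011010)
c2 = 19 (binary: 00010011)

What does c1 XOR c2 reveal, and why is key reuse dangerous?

Step 1: c1 XOR c2 = (m1 XOR k) XOR (m2 XOR k).
Step 2: By XOR associativity/commutativity: = m1 XOR m2 XOR k XOR k = m1 XOR m2.
Step 3: 01011010 XOR 00010011 = 01001001 = 73.
Step 4: The key cancels out! An attacker learns m1 XOR m2 = 73, revealing the relationship between plaintexts.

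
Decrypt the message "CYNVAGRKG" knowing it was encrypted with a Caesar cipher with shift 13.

Step 1: Reverse the shift by subtracting 13 from each letter position.
  C (position 2) -> position (2-13) mod 26 = 15 -> P
  Y (position 24) -> position (24-13) mod 26 = 11 -> L
  N (position 13) -> position (13-13) mod 26 = 0 -> A
  V (position 21) -> position (21-13) mod 26 = 8 -> I
  A (position 0) -> position (0-13) mod 26 = 13 -> N
  G (position 6) -> position (6-13) mod 26 = 19 -> T
  R (position 17) -> position (17-13) mod 26 = 4 -> E
  K (position 10) -> position (10-13) mod 26 = 23 -> X
  G (position 6) -> position (6-13) mod 26 = 19 -> T
Decrypted message: PLAINTEXT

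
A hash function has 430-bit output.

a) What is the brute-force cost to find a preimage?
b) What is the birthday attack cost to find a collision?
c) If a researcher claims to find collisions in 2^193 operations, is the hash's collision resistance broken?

Step 1: Preimage resistance requires brute-force of 2^430 operations.
Step 2: Collision resistance (birthday bound) = 2^(430/2) = 2^215.
Step 3: The claimed attack costs 2^193 operations.
Step 4: Since 2^193 < 2^215, the claimed attack beats the generic birthday bound, so collision resistance is broken.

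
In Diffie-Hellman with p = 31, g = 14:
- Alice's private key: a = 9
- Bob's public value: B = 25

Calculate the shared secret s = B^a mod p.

Step 1: s = B^a mod p = 25^9 mod 31.
  25^1 mod 31 = 25
  25^2 mod 31 = (25 * 25) mod 31 = 5
  25^3 mod 31 = (5 * 25) mod 31 = 1
  25^4 mod 31 = (1 * 25) mod 31 = 25
  25^5 mod 31 = (25 * 25) mod 31 = 5
  25^6 mod 31 = (5 * 25) mod 31 = 1
  25^7 mod 31 = (1 * 25) mod 31 = 25
  25^8 mod 31 = (25 * 25) mod 31 = 5
  25^9 mod 31 = (5 * 25) mod 31 = 1
Result: shared secret = 1.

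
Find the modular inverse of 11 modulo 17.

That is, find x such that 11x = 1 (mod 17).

Step 1: We need x such that 11 * x = 1 (mod 17).
Step 2: Using the extended Euclidean algorithm or trial:
  11 * 14 = 154 = 9 * 17 + 1.
Step 3: Since 154 mod 17 = 1, the inverse is x = 14.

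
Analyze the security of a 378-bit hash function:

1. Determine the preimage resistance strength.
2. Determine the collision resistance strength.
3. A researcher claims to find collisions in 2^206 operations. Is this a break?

Step 1: Preimage resistance requires brute-force of 2^378 operations.
Step 2: Collision resistance (birthday bound) = 2^(378/2) = 2^189.
Step 3: The claimed attack costs 2^206 operations.
Step 4: Since 2^206 >= 2^189, the claimed attack is no faster than the generic birthday attack, so this does not break collision resistance.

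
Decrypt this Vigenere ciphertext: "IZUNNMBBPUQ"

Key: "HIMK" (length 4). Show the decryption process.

Step 1: Key 'HIMK' has length 4. Extended key: HIMKHIMKHIM
Step 2: Decrypt each position:
  I(8) - H(7) = 1 = B
  Z(25) - I(8) = 17 = R
  U(20) - M(12) = 8 = I
  N(13) - K(10) = 3 = D
  N(13) - H(7) = 6 = G
  M(12) - I(8) = 4 = E
  B(1) - M(12) = 15 = P
  B(1) - K(10) = 17 = R
  P(15) - H(7) = 8 = I
  U(20) - I(8) = 12 = M
  Q(16) - M(12) = 4 = E
Plaintext: BRIDGEPRIME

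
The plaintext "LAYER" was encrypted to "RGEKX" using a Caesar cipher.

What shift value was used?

Step 1: Compare first letters: L (position 11) -> R (position 17).
Step 2: Shift = (17 - 11) mod 26 = 6.
The shift value is 6.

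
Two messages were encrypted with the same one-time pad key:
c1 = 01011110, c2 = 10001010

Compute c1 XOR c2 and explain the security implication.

Step 1: c1 XOR c2 = (m1 XOR k) XOR (m2 XOR k).
Step 2: By XOR associativity/commutativity: = m1 XOR m2 XOR k XOR k = m1 XOR m2.
Step 3: 01011110 XOR 10001010 = 11010100 = 212.
Step 4: The key cancels out! An attacker learns m1 XOR m2 = 212, revealing the relationship between plaintexts.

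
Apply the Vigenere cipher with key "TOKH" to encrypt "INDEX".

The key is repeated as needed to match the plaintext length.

Step 1: Repeat key to match plaintext length:
  Plaintext: INDEX
  Key:       TOKHT
Step 2: Encrypt each letter:
  I(8) + T(19) = (8+19) mod 26 = 1 = B
  N(13) + O(14) = (13+14) mod 26 = 1 = B
  D(3) + K(10) = (3+10) mod 26 = 13 = N
  E(4) + H(7) = (4+7) mod 26 = 11 = L
  X(23) + T(19) = (23+19) mod 26 = 16 = Q
Ciphertext: BBNLQ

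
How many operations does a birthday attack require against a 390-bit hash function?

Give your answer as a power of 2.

Step 1: The birthday paradox gives collision probability ~50% after sqrt(2^n) = 2^(n/2) hashes.
Step 2: For 390-bit output: 2^(390/2) = 2^195.
Step 3: Approximately 2^195 hash computations needed.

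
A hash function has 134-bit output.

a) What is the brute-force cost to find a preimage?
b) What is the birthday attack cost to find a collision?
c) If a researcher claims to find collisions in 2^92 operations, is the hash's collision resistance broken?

Step 1: Preimage resistance requires brute-force of 2^134 operations.
Step 2: Collision resistance (birthday bound) = 2^(134/2) = 2^67.
Step 3: The claimed attack costs 2^92 operations.
Step 4: Since 2^92 >= 2^67, the claimed attack is no faster than the generic birthday attack, so this does not break collision resistance.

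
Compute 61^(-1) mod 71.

Step 1: We need x such that 61 * x = 1 (mod 71).
Step 2: Using the extended Euclidean algorithm or trial:
  61 * 7 = 427 = 6 * 71 + 1.
Step 3: Since 427 mod 71 = 1, the inverse is x = 7.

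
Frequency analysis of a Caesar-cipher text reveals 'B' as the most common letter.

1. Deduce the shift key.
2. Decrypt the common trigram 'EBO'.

Step 1: In English, 'E' is the most frequent letter (12.7%).
Step 2: The most frequent ciphertext letter is 'B' (position 1).
Step 3: Shift = (1 - 4) mod 26 = 23.
Step 4: Decrypt 'EBO' by shifting back 23:
  E -> H
  B -> E
  O -> R
Step 5: 'EBO' decrypts to 'HER'.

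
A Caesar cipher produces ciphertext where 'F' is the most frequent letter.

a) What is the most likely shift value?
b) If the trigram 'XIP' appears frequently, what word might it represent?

Step 1: In English, 'E' is the most frequent letter (12.7%).
Step 2: The most frequent ciphertext letter is 'F' (position 5).
Step 3: Shift = (5 - 4) mod 26 = 1.
Step 4: Decrypt 'XIP' by shifting back 1:
  X -> W
  I -> H
  P -> O
Step 5: 'XIP' decrypts to 'WHO'.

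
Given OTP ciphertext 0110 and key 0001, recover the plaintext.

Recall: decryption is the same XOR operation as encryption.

Step 1: XOR ciphertext with key:
  Ciphertext: 0110
  Key:        0001
  XOR:        0111
Step 2: Plaintext = 0111 = 7 in decimal.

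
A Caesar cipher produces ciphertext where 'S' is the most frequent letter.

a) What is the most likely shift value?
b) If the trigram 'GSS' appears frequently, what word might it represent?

Step 1: In English, 'E' is the most frequent letter (12.7%).
Step 2: The most frequent ciphertext letter is 'S' (position 18).
Step 3: Shift = (18 - 4) mod 26 = 14.
Step 4: Decrypt 'GSS' by shifting back 14:
  G -> S
  S -> E
  S -> E
Step 5: 'GSS' decrypts to 'SEE'.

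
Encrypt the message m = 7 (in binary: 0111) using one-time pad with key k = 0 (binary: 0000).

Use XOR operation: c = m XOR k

Step 1: Write out the XOR operation bit by bit:
  Message: 0111
  Key:     0000
  XOR:     0111
Step 2: Convert to decimal: 0111 = 7.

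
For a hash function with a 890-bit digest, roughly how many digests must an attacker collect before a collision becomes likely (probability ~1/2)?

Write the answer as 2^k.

Step 1: The birthday paradox gives collision probability ~50% after sqrt(2^n) = 2^(n/2) hashes.
Step 2: For 890-bit output: 2^(890/2) = 2^445.
Step 3: Approximately 2^445 hash computations needed.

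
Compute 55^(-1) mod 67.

Step 1: We need x such that 55 * x = 1 (mod 67).
Step 2: Using the extended Euclidean algorithm or trial:
  55 * 39 = 2145 = 32 * 67 + 1.
Step 3: Since 2145 mod 67 = 1, the inverse is x = 39.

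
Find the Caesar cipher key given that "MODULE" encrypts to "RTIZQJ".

Step 1: Compare first letters: M (position 12) -> R (position 17).
Step 2: Shift = (17 - 12) mod 26 = 5.
The shift value is 5.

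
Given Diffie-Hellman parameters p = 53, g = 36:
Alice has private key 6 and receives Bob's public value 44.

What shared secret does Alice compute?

Step 1: s = B^a mod p = 44^6 mod 53.
  44^1 mod 53 = 44
  44^2 mod 53 = (44 * 44) mod 53 = 28
  44^3 mod 53 = (28 * 44) mod 53 = 13
  44^4 mod 53 = (13 * 44) mod 53 = 42
  44^5 mod 53 = (42 * 44) mod 53 = 46
  44^6 mod 53 = (46 * 44) mod 53 = 10
Result: shared secret = 10.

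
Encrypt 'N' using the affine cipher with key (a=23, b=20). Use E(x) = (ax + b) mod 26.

Step 1: Convert 'N' to number: x = 13.
Step 2: E(13) = (23 * 13 + 20) mod 26 = 319 mod 26 = 7.
Step 3: Convert 7 back to letter: H.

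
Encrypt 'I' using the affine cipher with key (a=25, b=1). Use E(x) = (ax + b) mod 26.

Step 1: Convert 'I' to number: x = 8.
Step 2: E(8) = (25 * 8 + 1) mod 26 = 201 mod 26 = 19.
Step 3: Convert 19 back to letter: T.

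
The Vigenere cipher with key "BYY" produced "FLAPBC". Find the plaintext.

Step 1: Extend key: BYYBYY
Step 2: Decrypt each letter (c - k) mod 26:
  F(5) - B(1) = (5-1) mod 26 = 4 = E
  L(11) - Y(24) = (11-24) mod 26 = 13 = N
  A(0) - Y(24) = (0-24) mod 26 = 2 = C
  P(15) - B(1) = (15-1) mod 26 = 14 = O
  B(1) - Y(24) = (1-24) mod 26 = 3 = D
  C(2) - Y(24) = (2-24) mod 26 = 4 = E
Plaintext: ENCODE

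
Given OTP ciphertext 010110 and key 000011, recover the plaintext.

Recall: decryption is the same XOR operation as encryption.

Step 1: XOR ciphertext with key:
  Ciphertext: 010110
  Key:        000011
  XOR:        010101
Step 2: Plaintext = 010101 = 21 in decimal.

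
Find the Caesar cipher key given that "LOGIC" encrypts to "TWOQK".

Step 1: Compare first letters: L (position 11) -> T (position 19).
Step 2: Shift = (19 - 11) mod 26 = 8.
The shift value is 8.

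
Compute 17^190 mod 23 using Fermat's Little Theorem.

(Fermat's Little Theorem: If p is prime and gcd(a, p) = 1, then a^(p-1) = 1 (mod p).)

Step 1: Since 23 is prime, by Fermat's Little Theorem: 17^22 = 1 (mod 23).
Step 2: Reduce exponent: 190 mod 22 = 14.
Step 3: So 17^190 = 17^14 (mod 23).
Step 4: 17^14 mod 23 = 9.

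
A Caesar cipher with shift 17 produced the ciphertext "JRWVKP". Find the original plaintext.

Step 1: Reverse the shift by subtracting 17 from each letter position.
  J (position 9) -> position (9-17) mod 26 = 18 -> S
  R (position 17) -> position (17-17) mod 26 = 0 -> A
  W (position 22) -> position (22-17) mod 26 = 5 -> F
  V (position 21) -> position (21-17) mod 26 = 4 -> E
  K (position 10) -> position (10-17) mod 26 = 19 -> T
  P (position 15) -> position (15-17) mod 26 = 24 -> Y
Decrypted message: SAFETY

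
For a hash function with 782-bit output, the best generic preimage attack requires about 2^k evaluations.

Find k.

Step 1: The hash has a 782-bit output.
Step 2: Preimage resistance means: given a digest h(x), it should be infeasible to find any input that hashes to it.
With a 782-bit output there are 2^782 possible digests, so a generic brute-force preimage search costs about 2^782 evaluations.
Step 3: Security level = 782 bits.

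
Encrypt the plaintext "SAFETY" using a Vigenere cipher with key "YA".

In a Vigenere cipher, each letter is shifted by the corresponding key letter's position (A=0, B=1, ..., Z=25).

Step 1: Repeat key to match plaintext length:
  Plaintext: SAFETY
  Key:       YAYAYA
Step 2: Encrypt each letter:
  S(18) + Y(24) = (18+24) mod 26 = 16 = Q
  A(0) + A(0) = (0+0) mod 26 = 0 = A
  F(5) + Y(24) = (5+24) mod 26 = 3 = D
  E(4) + A(0) = (4+0) mod 26 = 4 = E
  T(19) + Y(24) = (19+24) mod 26 = 17 = R
  Y(24) + A(0) = (24+0) mod 26 = 24 = Y
Ciphertext: QADERY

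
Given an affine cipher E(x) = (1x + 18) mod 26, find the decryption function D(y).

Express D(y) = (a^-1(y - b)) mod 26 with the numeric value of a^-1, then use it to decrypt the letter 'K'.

Step 1: Find a^-1, the modular inverse of 1 mod 26.
Step 2: We need 1 * a^-1 = 1 (mod 26).
Step 3: 1 * 1 = 1 = 0 * 26 + 1, so a^-1 = 1.
Step 4: D(y) = 1(y - 18) mod 26.
Step 5: Apply to 'K' (y = 10): D(10) = 1 * (10 - 18) mod 26 = 1 * -8 mod 26 = 18 -> 'S'.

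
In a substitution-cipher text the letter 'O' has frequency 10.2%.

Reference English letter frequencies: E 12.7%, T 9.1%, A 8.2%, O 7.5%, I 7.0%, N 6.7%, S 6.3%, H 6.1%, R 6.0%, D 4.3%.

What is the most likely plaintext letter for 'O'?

Step 1: The observed frequency is 10.2%.
Step 2: Compare with English frequencies:
  E: 12.7% (difference: 2.5%)
  T: 9.1% (difference: 1.1%) <-- closest
  A: 8.2% (difference: 2.0%)
  O: 7.5% (difference: 2.7%)
  I: 7.0% (difference: 3.2%)
  N: 6.7% (difference: 3.5%)
  S: 6.3% (difference: 3.9%)
  H: 6.1% (difference: 4.1%)
  R: 6.0% (difference: 4.2%)
  D: 4.3% (difference: 5.9%)
Step 3: 'O' most likely represents 'T' (frequency 9.1%).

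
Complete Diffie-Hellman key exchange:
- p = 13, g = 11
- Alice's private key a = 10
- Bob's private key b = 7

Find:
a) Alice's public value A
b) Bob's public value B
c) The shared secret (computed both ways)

Step 1: A = g^a mod p = 11^10 mod 13 = 10.
Step 2: B = g^b mod p = 11^7 mod 13 = 2.
Step 3: Alice computes s = B^a mod p = 2^10 mod 13 = 10.
Step 4: Bob computes s = A^b mod p = 10^7 mod 13 = 10.
Both sides agree: shared secret = 10.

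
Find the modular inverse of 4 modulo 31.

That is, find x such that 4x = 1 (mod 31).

Step 1: We need x such that 4 * x = 1 (mod 31).
Step 2: Using the extended Euclidean algorithm or trial:
  4 * 8 = 32 = 1 * 31 + 1.
Step 3: Since 32 mod 31 = 1, the inverse is x = 8.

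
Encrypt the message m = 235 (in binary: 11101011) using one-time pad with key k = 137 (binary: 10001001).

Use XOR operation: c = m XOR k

Step 1: Write out the XOR operation bit by bit:
  Message: 11101011
  Key:     10001001
  XOR:     01100010
Step 2: Convert to decimal: 01100010 = 98.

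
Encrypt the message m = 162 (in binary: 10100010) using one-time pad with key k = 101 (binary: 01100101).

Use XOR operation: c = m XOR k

Step 1: Write out the XOR operation bit by bit:
  Message: 10100010
  Key:     01100101
  XOR:     11000111
Step 2: Convert to decimal: 11000111 = 199.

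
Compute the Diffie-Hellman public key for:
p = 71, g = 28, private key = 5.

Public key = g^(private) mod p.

Step 1: A = g^a mod p = 28^5 mod 71.
  28^1 mod 71 = 28
  28^2 mod 71 = (28 * 28) mod 71 = 3
  28^3 mod 71 = (3 * 28) mod 71 = 13
  28^4 mod 71 = (13 * 28) mod 71 = 9
  28^5 mod 71 = (9 * 28) mod 71 = 39
Result: A = 39.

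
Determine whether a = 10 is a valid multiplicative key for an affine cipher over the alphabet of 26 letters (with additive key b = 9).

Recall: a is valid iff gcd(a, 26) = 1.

Step 1: Compute gcd(10, 26).
Step 2: gcd(10, 26) = 2.
Since gcd = 2 != 1, 10 shares a common factor with 26, so it cannot be used.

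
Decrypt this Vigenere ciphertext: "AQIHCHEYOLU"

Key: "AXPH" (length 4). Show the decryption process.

Step 1: Key 'AXPH' has length 4. Extended key: AXPHAXPHAXP
Step 2: Decrypt each position:
  A(0) - A(0) = 0 = A
  Q(16) - X(23) = 19 = T
  I(8) - P(15) = 19 = T
  H(7) - H(7) = 0 = A
  C(2) - A(0) = 2 = C
  H(7) - X(23) = 10 = K
  E(4) - P(15) = 15 = P
  Y(24) - H(7) = 17 = R
  O(14) - A(0) = 14 = O
  L(11) - X(23) = 14 = O
  U(20) - P(15) = 5 = F
Plaintext: ATTACKPROOF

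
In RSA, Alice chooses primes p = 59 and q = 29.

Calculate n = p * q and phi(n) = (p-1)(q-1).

Step 1: n = p * q = 59 * 29 = 1711.
Step 2: phi(n) = (p-1)(q-1) = 58 * 28 = 1624.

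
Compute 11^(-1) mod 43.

Step 1: We need x such that 11 * x = 1 (mod 43).
Step 2: Using the extended Euclidean algorithm or trial:
  11 * 4 = 44 = 1 * 43 + 1.
Step 3: Since 44 mod 43 = 1, the inverse is x = 4.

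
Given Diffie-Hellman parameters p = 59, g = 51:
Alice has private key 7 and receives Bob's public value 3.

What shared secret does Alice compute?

Step 1: s = B^a mod p = 3^7 mod 59.
  3^1 mod 59 = 3
  3^2 mod 59 = (3 * 3) mod 59 = 9
  3^3 mod 59 = (9 * 3) mod 59 = 27
  3^4 mod 59 = (27 * 3) mod 59 = 22
  3^5 mod 59 = (22 * 3) mod 59 = 7
  3^6 mod 59 = (7 * 3) mod 59 = 21
  3^7 mod 59 = (21 * 3) mod 59 = 4
Result: shared secret = 4.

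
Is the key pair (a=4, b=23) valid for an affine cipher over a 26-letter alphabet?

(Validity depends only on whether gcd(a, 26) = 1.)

Step 1: Compute gcd(4, 26).
Step 2: gcd(4, 26) = 2.
Since gcd = 2 != 1, 4 shares a common factor with 26, so it cannot be used.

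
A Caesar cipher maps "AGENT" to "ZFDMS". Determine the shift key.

Step 1: Compare first letters: A (position 0) -> Z (position 25).
Step 2: Shift = (25 - 0) mod 26 = 25.
The shift value is 25.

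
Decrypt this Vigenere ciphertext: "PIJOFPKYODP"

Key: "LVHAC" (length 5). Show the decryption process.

Step 1: Key 'LVHAC' has length 5. Extended key: LVHACLVHACL
Step 2: Decrypt each position:
  P(15) - L(11) = 4 = E
  I(8) - V(21) = 13 = N
  J(9) - H(7) = 2 = C
  O(14) - A(0) = 14 = O
  F(5) - C(2) = 3 = D
  P(15) - L(11) = 4 = E
  K(10) - V(21) = 15 = P
  Y(24) - H(7) = 17 = R
  O(14) - A(0) = 14 = O
  D(3) - C(2) = 1 = B
  P(15) - L(11) = 4 = E
Plaintext: ENCODEPROBE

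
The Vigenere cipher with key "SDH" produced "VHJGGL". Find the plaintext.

Step 1: Extend key: SDHSDH
Step 2: Decrypt each letter (c - k) mod 26:
  V(21) - S(18) = (21-18) mod 26 = 3 = D
  H(7) - D(3) = (7-3) mod 26 = 4 = E
  J(9) - H(7) = (9-7) mod 26 = 2 = C
  G(6) - S(18) = (6-18) mod 26 = 14 = O
  G(6) - D(3) = (6-3) mod 26 = 3 = D
  L(11) - H(7) = (11-7) mod 26 = 4 = E
Plaintext: DECODE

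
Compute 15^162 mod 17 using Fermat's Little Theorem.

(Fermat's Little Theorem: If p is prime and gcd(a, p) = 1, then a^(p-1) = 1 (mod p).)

Step 1: Since 17 is prime, by Fermat's Little Theorem: 15^16 = 1 (mod 17).
Step 2: Reduce exponent: 162 mod 16 = 2.
Step 3: So 15^162 = 15^2 (mod 17).
Step 4: 15^2 mod 17 = 4.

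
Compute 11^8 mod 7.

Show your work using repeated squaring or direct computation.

Step 1: Compute 11^8 mod 7 step by step, reducing modulo 7 at each step.
  11^1 mod 7 = 4
  11^2 mod 7 = (4 * 11) mod 7 = 2
  11^3 mod 7 = (2 * 11) mod 7 = 1
  11^4 mod 7 = (1 * 11) mod 7 = 4
  11^5 mod 7 = (4 * 11) mod 7 = 2
  11^6 mod 7 = (2 * 11) mod 7 = 1
  11^7 mod 7 = (1 * 11) mod 7 = 4
  11^8 mod 7 = (4 * 11) mod 7 = 2
Step 2: Result = 2.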